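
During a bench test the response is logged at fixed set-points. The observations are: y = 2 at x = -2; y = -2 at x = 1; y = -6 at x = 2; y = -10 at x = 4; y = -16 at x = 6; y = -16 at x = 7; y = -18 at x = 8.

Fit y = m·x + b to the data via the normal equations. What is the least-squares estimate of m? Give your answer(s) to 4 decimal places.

m = -2.1292

With design matrix M, MᵀM = [[174, 26]; [26, 7]] and Mᵀy = [-410, -66]ᵀ.
Determinant 174·7 − 26² = 542.
m = ((-410)·7 − 26·(-66))/542 = -577/271; b = (174·(-66) − 26·(-410))/542 = -412/271.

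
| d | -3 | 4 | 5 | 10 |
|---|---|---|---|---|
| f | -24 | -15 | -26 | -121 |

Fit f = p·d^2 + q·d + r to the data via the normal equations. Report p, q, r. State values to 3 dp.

p = -1.451, q = 2.690, r = -2.856

Sums needed: Σd^2·d^2 = 10962, Σd^2·d = 1162, Σd^2 = 150, Σd·d = 150, Σd = 16, Σ1 = 4.
And Σd^2·f = -13206, Σd·f = -1328, Σf = -186.
XᵀX·[p, q, r]ᵀ = Xᵀf becomes [[10962, 1162, 150]; [1162, 150, 16]; [150, 16, 4]]·[p, q, r]ᵀ = [-13206, -1328, -186]ᵀ.
Inverting the 3×3 Gram matrix, [p, q, r]ᵀ = [-103829/71569, 192507/71569, -204399/71569]ᵀ.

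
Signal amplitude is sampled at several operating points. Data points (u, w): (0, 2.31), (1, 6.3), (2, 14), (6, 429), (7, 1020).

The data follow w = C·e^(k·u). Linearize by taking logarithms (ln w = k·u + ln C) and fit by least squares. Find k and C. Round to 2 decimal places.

Taking logs, ln w = k·u + ln C, so regress ln w on u.
Σu = 16.0000, Σ(u)² = 90.0000, Σln w = 18.3059, Σu·ln w = 91.9803.
Normal system: [[90.0000, 16.0000]; [16.0000, 5]]·[k, ln C]ᵀ = [91.9803, 18.3059]ᵀ.
Solving (det = 194.0000): k = 0.86086, ln C = 0.90641, so C = exp(0.90641) = 2.47542.

k = 0.86, C = 2.48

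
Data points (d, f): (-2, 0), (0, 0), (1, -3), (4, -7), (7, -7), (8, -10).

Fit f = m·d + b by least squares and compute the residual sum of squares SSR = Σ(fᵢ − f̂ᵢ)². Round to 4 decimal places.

The normal equations are: 134·m + 18·b = -160;  18·m + 6·b = -27.
Eliminating b: 6·(row 1) − 18·(row 2) gives 480·m = 6·(-160) − 18·(-27) = -474, so m = -79/80.
Then b = ((-27) − 18·(-79/80))/6 = -123/80.
Residuals: -7/16, 123/80, -19/40, -121/80, 29/20, -9/16; SSR = 599/80.

SSR = 7.4875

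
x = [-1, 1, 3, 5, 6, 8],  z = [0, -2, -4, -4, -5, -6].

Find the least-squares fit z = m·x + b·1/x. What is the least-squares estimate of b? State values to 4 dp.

b = -0.4018

Setting ∂/∂m … = 0 gives: 136·m + 6·b = -112;  6·m + (31601/14400)·b = -343/60.
Determinant 136·(31601/14400) − 6² = 472417/1800.
m = ((-112)·(31601/14400) − 6·(-343/60))/(472417/1800) = -380674/472417; b = (136·(-343/60) − 6·(-112))/(472417/1800) = -189840/472417.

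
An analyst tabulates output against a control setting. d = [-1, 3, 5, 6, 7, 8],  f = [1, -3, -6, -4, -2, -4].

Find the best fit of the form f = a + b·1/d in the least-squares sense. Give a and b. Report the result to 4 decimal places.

a = -3.0209, b = -3.9093

Compute the Gram sums: Σ1 = 6, Σ1/d = -9/280, Σ1/d·1/d = 857249/705600.
For Aᵀf: Σf = -18, Σ1/d·f = -977/210.
AᵀA·[a, b]ᵀ = Aᵀf becomes [[6, -9/280]; [-9/280, 857249/705600]]·[a, b]ᵀ = [-18, -977/210]ᵀ.
Eliminating b: (857249/705600)·(row 1) − (-9/280)·(row 2) gives (342851/47040)·a = (857249/705600)·(-18) − (-9/280)·(-977/210) = -863111/39200, so a = -5178666/1714255.
Then b = ((-977/210) − (-9/280)·(-5178666/1714255))/(857249/705600) = -1340304/342851.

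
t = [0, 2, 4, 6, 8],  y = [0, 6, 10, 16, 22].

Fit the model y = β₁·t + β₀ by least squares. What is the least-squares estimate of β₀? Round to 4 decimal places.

β₀ = 0.0000

Normal-equation sums: Σt·t = 120, Σt = 20, Σ1 = 5.
For Mᵀy: Σt·y = 324, Σy = 54.
So MᵀM·[β₁, β₀]ᵀ = Mᵀy: [[120, 20]; [20, 5]]·[β₁, β₀]ᵀ = [324, 54]ᵀ.
Determinant 120·5 − 20² = 200.
β₁ = (324·5 − 20·54)/200 = 27/10; β₀ = (120·54 − 20·324)/200 = 0.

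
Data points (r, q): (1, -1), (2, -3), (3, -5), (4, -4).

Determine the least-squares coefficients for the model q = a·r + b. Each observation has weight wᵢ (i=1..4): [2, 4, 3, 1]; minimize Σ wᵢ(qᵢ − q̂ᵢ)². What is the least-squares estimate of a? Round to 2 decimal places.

Entries of MᵀWM: Σwᵢ·r·r = 61, Σwᵢ·r = 23, Σwᵢ·1 = 10.
And Σwᵢ·r·q = -87, Σwᵢ·q = -33.
So MᵀWM·[a, b]ᵀ = MᵀWq: [[61, 23]; [23, 10]]·[a, b]ᵀ = [-87, -33]ᵀ.
Δ = 61·10 − 23² = 81.
a = ((-87)·10 − 23·(-33))/81 = -37/27; b = (61·(-33) − 23·(-87))/81 = -4/27.

a = -1.37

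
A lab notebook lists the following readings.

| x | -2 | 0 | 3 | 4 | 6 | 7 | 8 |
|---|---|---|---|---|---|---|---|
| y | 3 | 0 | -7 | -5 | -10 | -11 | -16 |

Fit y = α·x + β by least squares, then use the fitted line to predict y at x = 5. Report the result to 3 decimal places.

ŷ = -8.800

The normal equations are: 178·α + 26·β = -312;  26·α + 7·β = -46.
(Σx·x = 178, Σx = 26, Σ1 = 7, Σx·y = -312, Σy = -46.)
Determinant 178·7 − 26² = 570.
α = ((-312)·7 − 26·(-46))/570 = -26/15; β = (178·(-46) − 26·(-312))/570 = -2/15.
At x = 5: ŷ = (-26/15)·(5) + (-2/15)·(1) = -44/5.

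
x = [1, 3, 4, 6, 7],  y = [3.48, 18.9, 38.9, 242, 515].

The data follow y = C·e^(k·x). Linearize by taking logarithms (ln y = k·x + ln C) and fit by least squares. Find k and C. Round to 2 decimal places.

k = 0.84, C = 1.48

Linearized form: ln y = k·x + ln C. From the 5 transformed points,
Σx = 21.0000, Σ(x)² = 111.0000, Σln y = 19.5803, Σx·ln y = 101.3513.
Equations: 111.0000·k + 21.0000·ln C = 101.3513;  21.0000·k + 5·ln C = 19.5803.
Δ = 111.0000·5 − (21.0000)² = 114.0000; k = (101.3513·5 − 21.0000·19.5803)/114.0000 = 0.83834, ln C = (111.0000·19.5803 − 21.0000·101.3513)/114.0000 = 0.39505, so C = exp(0.39505) = 1.48446.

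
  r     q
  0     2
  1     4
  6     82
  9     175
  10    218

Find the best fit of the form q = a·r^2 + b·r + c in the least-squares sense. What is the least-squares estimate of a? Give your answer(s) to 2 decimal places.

a = 2.07

Forming AᵀA = [[17858, 1946, 218]; [1946, 218, 26]; [218, 26, 5]] and Aᵀq = [38931, 4251, 481]ᵀ gives AᵀA·[a, b, c]ᵀ = Aᵀq.
Solving the 3×3 system (Gaussian elimination) gives a = 6823/3297, b = 5461/6594, c = 1830/1099.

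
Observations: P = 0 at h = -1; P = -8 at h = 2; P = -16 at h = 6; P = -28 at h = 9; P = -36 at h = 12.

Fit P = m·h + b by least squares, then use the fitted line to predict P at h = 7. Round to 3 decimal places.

Normal-equation sums: Σh·h = 266, Σh = 28, Σ1 = 5.
For XᵀP: Σh·P = -796, ΣP = -88.
XᵀX·[m, b]ᵀ = XᵀP becomes [[266, 28]; [28, 5]]·[m, b]ᵀ = [-796, -88]ᵀ.
Eliminating b: 5·(row 1) − 28·(row 2) gives 546·m = 5·(-796) − 28·(-88) = -1516, so m = -758/273.
Then b = ((-88) − 28·(-758/273))/5 = -80/39.
At h = 7: P̂ = (-758/273)·(7) + (-80/39)·(1) = -838/39.

P̂ = -21.487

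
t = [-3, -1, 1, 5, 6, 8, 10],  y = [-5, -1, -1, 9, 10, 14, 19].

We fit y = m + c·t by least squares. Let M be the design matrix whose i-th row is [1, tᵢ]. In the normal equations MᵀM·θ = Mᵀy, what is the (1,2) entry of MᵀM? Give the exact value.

Row 1 ↔ basis 1, column 2 ↔ basis t, so (MᵀM)_{1,2} = Σᵢ t = (1)·(-3) + (1)·(-1) + (1)·(1) + (1)·(5) + (1)·(6) + (1)·(8) + (1)·(10) = 26.

26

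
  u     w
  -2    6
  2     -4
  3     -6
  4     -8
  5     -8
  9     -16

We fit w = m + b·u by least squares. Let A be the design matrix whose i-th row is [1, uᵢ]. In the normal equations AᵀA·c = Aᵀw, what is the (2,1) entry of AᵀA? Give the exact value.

21

Row 2 ↔ basis u, column 1 ↔ basis 1, so (AᵀA)_{2,1} = Σᵢ u = (-2)·(1) + (2)·(1) + (3)·(1) + (4)·(1) + (5)·(1) + (9)·(1) = 21.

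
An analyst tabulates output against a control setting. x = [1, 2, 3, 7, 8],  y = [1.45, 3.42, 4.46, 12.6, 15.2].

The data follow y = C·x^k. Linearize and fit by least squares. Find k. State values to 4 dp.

Linearized form: ln y = k·ln x + ln C. From the 5 transformed points,
XᵀX = [[9.7980, 5.8171]; [5.8171, 5]], rhs = [13.0840, 8.3513]ᵀ  (here Σln x = 5.8171, Σ(ln x)² = 9.7980, Σln y = 8.3513, Σln x·ln y = 13.0840).
Solving (det = 15.1514): k = 1.11141, ln C = 0.37723.

k = 1.1114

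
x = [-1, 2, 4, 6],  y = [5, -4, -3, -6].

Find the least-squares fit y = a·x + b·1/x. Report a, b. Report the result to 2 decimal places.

From the data, Σx·x = 57, Σx·1/x = 4, Σ1/x·1/x = 193/144.
And Σx·y = -61, Σ1/x·y = -35/4.
Normal equations: [[57, 4]; [4, 193/144]]·[a, b]ᵀ = [-61, -35/4]ᵀ.
det = 57·(193/144) − 4² = 2899/48.
a = ((-61)·(193/144) − 4·(-35/4))/(2899/48) = -6733/8697; b = (57·(-35/4) − 4·(-61))/(2899/48) = -12228/2899.

a = -0.77, b = -4.22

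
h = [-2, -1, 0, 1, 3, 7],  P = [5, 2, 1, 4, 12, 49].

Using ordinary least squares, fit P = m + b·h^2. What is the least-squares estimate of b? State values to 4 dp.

b = 0.9664

Normal-equation sums: Σ1 = 6, Σh^2 = 64, Σh^2·h^2 = 2500.
For AᵀP: ΣP = 73, Σh^2·P = 2535.
AᵀA·[m, b]ᵀ = AᵀP becomes [[6, 64]; [64, 2500]]·[m, b]ᵀ = [73, 2535]ᵀ.
Eliminating b: 2500·(row 1) − 64·(row 2) gives 10904·m = 2500·73 − 64·2535 = 20260, so m = 5065/2726.
Then b = (2535 − 64·(5065/2726))/2500 = 5269/5452.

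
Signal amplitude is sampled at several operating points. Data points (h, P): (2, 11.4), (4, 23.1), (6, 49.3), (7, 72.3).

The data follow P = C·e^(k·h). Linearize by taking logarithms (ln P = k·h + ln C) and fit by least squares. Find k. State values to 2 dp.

Linearized form: ln P = k·h + ln C. From the 4 transformed points,
Over the data: Σh = 19.0000, Σ(h)² = 105.0000, Σln P = 13.7522, Σh·ln P = 70.7799.
Normal system: [[105.0000, 19.0000]; [19.0000, 4]]·[k, ln C]ᵀ = [70.7799, 13.7522]ᵀ.
Solving (det = 59.0000): k = 0.36996, ln C = 1.68073.

k = 0.37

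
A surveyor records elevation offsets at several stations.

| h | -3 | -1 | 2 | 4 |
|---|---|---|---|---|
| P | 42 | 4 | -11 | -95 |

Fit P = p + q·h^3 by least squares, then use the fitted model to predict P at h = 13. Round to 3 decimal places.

P̂ = -3312.357

From the data, Σ1 = 4, Σh^3 = 44, Σh^3·h^3 = 4890.
For XᵀP: ΣP = -60, Σh^3·P = -7306.
Determinant 4·4890 − 44² = 17624.
p = ((-60)·4890 − 44·(-7306))/17624 = 3508/2203; q = (4·(-7306) − 44·(-60))/17624 = -3323/2203.
At h = 13: P̂ = (3508/2203)·(1) + (-3323/2203)·(2197) = -7297123/2203.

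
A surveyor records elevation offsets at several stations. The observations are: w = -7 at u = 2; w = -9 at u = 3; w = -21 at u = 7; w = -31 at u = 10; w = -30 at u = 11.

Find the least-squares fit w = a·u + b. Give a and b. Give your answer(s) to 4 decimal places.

a = -2.7791, b = -1.2577

AᵀA·[a, b]ᵀ = Aᵀw reads: 283·a + 33·b = -828;  33·a + 5·b = -98.
Δ = 283·5 − 33² = 326.
a = ((-828)·5 − 33·(-98))/326 = -453/163; b = (283·(-98) − 33·(-828))/326 = -205/163.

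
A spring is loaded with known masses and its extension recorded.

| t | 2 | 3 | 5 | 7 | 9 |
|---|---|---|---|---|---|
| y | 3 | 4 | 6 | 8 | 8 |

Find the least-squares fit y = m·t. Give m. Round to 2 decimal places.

From the data, Σt·t = 168.
Right-hand side: Σt·y = 176.
XᵀX·[m]ᵀ = Xᵀy becomes [[168]]·[m]ᵀ = [176]ᵀ.
m = 176/168 = 1.04762.

m = 1.05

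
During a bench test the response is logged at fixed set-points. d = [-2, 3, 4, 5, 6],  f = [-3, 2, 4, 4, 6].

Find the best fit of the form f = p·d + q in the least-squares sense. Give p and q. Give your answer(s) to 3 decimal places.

p = 1.093, q = -0.897

Forming XᵀX = [[90, 16]; [16, 5]] and Xᵀf = [84, 13]ᵀ gives XᵀX·[p, q]ᵀ = Xᵀf.
det = 90·5 − 16² = 194.
p = (84·5 − 16·13)/194 = 106/97; q = (90·13 − 16·84)/194 = -87/97.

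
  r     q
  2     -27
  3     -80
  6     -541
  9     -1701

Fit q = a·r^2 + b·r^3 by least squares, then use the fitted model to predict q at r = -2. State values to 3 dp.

Entries of AᵀA: Σr^2·r^2 = 7954, Σr^2·r^3 = 67100, Σr^3·r^3 = 578890.
For Aᵀq: Σr^2·q = -158085, Σr^3·q = -1359261.
det = 7954·578890 − 67100² = 102081060.
a = ((-158085)·578890 − 67100·(-1359261))/102081060 = -18665/6198; b = (7954·(-1359261) − 67100·(-158085))/102081060 = -3778861/1890390.
At r = -2: q̂ = (-18665/6198)·(4) + (-3778861/1890390)·(-8) = 3729794/945195.

q̂ = 3.946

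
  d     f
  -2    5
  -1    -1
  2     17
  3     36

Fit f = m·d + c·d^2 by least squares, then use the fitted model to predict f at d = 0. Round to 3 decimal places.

f̂ = 0.000

With design matrix M, MᵀM = [[18, 26]; [26, 114]] and Mᵀf = [133, 411]ᵀ.
Eliminating c: 114·(row 1) − 26·(row 2) gives 1376·m = 114·133 − 26·411 = 4476, so m = 1119/344.
Then c = (411 − 26·(1119/344))/114 = 985/344.
At d = 0: f̂ = (1119/344)·(0) + (985/344)·(0) = 0.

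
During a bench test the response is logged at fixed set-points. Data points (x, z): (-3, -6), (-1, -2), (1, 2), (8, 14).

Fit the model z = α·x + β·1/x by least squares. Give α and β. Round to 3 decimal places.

α = 1.770, β = 0.315

With design matrix A, AᵀA = [[75, 4]; [4, 1225/576]] and Aᵀz = [134, 31/4]ᵀ.
Δ = 75·(1225/576) − 4² = 27553/192.
α = (134·(1225/576) − 4·(31/4))/(27553/192) = 146294/82659; β = (75·(31/4) − 4·134)/(27553/192) = 8688/27553.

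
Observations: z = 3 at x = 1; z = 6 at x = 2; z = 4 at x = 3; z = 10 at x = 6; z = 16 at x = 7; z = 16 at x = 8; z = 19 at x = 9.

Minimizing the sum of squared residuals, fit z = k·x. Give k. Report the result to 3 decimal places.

k = 2.041

Compute the Gram sums: Σx·x = 244.
Moment sums: Σx·z = 498.
k = 498/244 = 2.04098.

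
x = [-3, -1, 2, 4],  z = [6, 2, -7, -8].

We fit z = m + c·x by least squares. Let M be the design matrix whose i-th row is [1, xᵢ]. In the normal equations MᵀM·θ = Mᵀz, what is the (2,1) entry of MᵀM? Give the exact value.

Row 2 ↔ basis x, column 1 ↔ basis 1, so (MᵀM)_{2,1} = Σᵢ x = (-3)·(1) + (-1)·(1) + (2)·(1) + (4)·(1) = 2.

2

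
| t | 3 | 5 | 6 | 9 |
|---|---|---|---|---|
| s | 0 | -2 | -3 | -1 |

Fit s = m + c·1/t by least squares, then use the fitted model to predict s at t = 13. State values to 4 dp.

Sums needed: Σ1 = 4, Σ1/t = 73/90, Σ1/t·1/t = 1549/8100.
Moment sums: Σs = -6, Σ1/t·s = -91/90.
XᵀX·[m, c]ᵀ = Xᵀs becomes [[4, 73/90]; [73/90, 1549/8100]]·[m, c]ᵀ = [-6, -91/90]ᵀ.
Eliminating c: (1549/8100)·(row 1) − (73/90)·(row 2) gives (289/2700)·m = (1549/8100)·(-6) − (73/90)·(-91/90) = -2651/8100, so m = -2651/867.
Then c = ((-91/90) − (73/90)·(-2651/867))/(1549/8100) = 2220/289.
At t = 13: ŝ = (-2651/867)·(1) + (2220/289)·(1/13) = -27803/11271.

ŝ = -2.4668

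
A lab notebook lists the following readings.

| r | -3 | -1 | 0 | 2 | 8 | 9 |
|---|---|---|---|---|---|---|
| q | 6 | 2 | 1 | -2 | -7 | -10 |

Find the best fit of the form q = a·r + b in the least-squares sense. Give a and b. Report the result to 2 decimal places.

From the data, Σr·r = 159, Σr = 15, Σ1 = 6.
For Xᵀq: Σr·q = -170, Σq = -10.
XᵀX·[a, b]ᵀ = Xᵀq becomes [[159, 15]; [15, 6]]·[a, b]ᵀ = [-170, -10]ᵀ.
Eliminating b: 6·(row 1) − 15·(row 2) gives 729·a = 6·(-170) − 15·(-10) = -870, so a = -290/243.
Then b = ((-10) − 15·(-290/243))/6 = 320/243.

a = -1.19, b = 1.32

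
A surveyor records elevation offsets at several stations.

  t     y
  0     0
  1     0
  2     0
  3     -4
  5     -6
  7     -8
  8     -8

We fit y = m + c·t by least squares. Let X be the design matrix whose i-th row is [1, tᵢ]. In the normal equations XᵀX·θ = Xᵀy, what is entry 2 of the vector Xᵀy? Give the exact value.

Entry 2 ↔ basis t, so (Xᵀy)_{2} = Σᵢ (t)·yᵢ = (0)·(0) + (1)·(0) + (2)·(0) + (3)·(-4) + (5)·(-6) + (7)·(-8) + (8)·(-8) = -162.

-162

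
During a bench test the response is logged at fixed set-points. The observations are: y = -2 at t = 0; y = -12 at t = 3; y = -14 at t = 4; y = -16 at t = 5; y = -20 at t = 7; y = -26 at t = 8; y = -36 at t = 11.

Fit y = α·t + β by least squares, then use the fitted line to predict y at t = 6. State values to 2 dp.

ŷ = -19.71

The normal equations are: 284·α + 38·β = -916;  38·α + 7·β = -126.
(Σt·t = 284, Σt = 38, Σ1 = 7, Σt·y = -916, Σy = -126.)
Eliminating β: 7·(row 1) − 38·(row 2) gives 544·α = 7·(-916) − 38·(-126) = -1624, so α = -203/68.
Then β = ((-126) − 38·(-203/68))/7 = -61/34.
At t = 6: ŷ = (-203/68)·(6) + (-61/34)·(1) = -335/17.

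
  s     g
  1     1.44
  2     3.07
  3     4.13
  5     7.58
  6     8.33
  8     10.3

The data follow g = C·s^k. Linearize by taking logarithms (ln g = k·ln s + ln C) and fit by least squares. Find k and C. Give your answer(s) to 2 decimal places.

With ln gᵢ as the transformed response and ln sᵢ as the regressor:
AᵀA = [[11.8122, 7.2724]; [7.2724, 6]], rhs = [14.2434, 9.3821]ᵀ  (here Σln s = 7.2724, Σ(ln s)² = 11.8122, Σln g = 9.3821, Σln s·ln g = 14.2434).
Solving (det = 17.9853): k = 0.95800, ln C = 0.40252, so C = exp(0.40252) = 1.49559.

k = 0.96, C = 1.50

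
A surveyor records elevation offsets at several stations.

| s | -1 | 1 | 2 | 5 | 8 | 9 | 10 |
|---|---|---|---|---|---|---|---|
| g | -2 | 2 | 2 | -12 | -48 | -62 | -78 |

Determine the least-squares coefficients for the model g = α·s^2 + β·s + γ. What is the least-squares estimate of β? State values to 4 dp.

β = 2.2679

Normal-equation sums: Σs^2·s^2 = 21300, Σs^2·s = 2374, Σs^2 = 276, Σs·s = 276, Σs = 34, Σ1 = 7.
Moment sums: Σs^2·g = -16186, Σs·g = -1774, Σg = -198.
So MᵀM·[α, β, γ]ᵀ = Mᵀg: [[21300, 2374, 276]; [2374, 276, 34]; [276, 34, 7]]·[α, β, γ]ᵀ = [-16186, -1774, -198]ᵀ.
Solving the 3×3 system (Gaussian elimination) gives α = -156535/152081, β = 344899/152081, γ = 195008/152081.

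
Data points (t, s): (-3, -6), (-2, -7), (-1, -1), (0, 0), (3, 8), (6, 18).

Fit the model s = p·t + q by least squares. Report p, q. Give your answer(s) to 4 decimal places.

p = 2.7652, q = 0.6174

Setting ∂/∂p … = 0 gives: 59·p + 3·q = 165;  3·p + 6·q = 12.
(Σt·t = 59, Σt = 3, Σ1 = 6, Σt·s = 165, Σs = 12.)
Eliminating q: 6·(row 1) − 3·(row 2) gives 345·p = 6·165 − 3·12 = 954, so p = 318/115.
Then q = (12 − 3·(318/115))/6 = 71/115.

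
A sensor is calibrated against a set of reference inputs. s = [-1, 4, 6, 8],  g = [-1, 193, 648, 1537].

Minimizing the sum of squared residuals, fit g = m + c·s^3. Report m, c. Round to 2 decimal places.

m = 1.27, c = 3.00

The normal equations are: 4·m + 791·c = 2377;  791·m + 312897·c = 939265.
Eliminating c: 312897·(row 1) − 791·(row 2) gives 625907·m = 312897·2377 − 791·939265 = 797554, so m = 7058/5539.
Then c = (939265 − 791·(7058/5539))/312897 = 1876853/625907.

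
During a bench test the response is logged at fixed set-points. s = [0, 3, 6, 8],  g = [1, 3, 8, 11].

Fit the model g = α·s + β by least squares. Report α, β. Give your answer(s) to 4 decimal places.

α = 1.2857, β = 0.2857

Setting ∂/∂α … = 0 gives: 109·α + 17·β = 145;  17·α + 4·β = 23.
(Σs·s = 109, Σs = 17, Σ1 = 4, Σs·g = 145, Σg = 23.)
Determinant 109·4 − 17² = 147.
α = (145·4 − 17·23)/147 = 9/7; β = (109·23 − 17·145)/147 = 2/7.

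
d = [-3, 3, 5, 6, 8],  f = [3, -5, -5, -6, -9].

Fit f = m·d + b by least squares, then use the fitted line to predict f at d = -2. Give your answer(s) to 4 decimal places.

f̂ = 1.6130

With design matrix M, MᵀM = [[143, 19]; [19, 5]] and Mᵀf = [-157, -22]ᵀ.
Eliminating b: 5·(row 1) − 19·(row 2) gives 354·m = 5·(-157) − 19·(-22) = -367, so m = -367/354.
Then b = ((-22) − 19·(-367/354))/5 = -163/354.
At d = -2: f̂ = (-367/354)·(-2) + (-163/354)·(1) = 571/354.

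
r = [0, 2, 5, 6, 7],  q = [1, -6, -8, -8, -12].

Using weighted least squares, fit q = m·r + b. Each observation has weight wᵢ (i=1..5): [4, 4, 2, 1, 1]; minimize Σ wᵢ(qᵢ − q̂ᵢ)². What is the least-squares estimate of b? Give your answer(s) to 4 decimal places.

b = -0.4653

XᵀWX·[m, b]ᵀ = XᵀWq reads: 151·m + 31·b = -260;  31·m + 12·b = -56.
det = 151·12 − 31² = 851.
m = ((-260)·12 − 31·(-56))/851 = -1384/851; b = (151·(-56) − 31·(-260))/851 = -396/851.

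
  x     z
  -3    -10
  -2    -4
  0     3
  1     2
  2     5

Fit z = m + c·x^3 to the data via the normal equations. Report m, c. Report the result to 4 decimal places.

Setting ∂/∂m … = 0 gives: 5·m + (-26)·c = -4;  (-26)·m + 858·c = 344.
Eliminating c: 858·(row 1) − (-26)·(row 2) gives 3614·m = 858·(-4) − (-26)·344 = 5512, so m = 212/139.
Then c = (344 − (-26)·(212/139))/858 = 808/1807.

m = 1.5252, c = 0.4471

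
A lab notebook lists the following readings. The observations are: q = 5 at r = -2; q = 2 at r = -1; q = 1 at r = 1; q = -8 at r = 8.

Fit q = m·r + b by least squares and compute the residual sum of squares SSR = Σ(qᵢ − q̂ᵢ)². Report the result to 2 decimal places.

From the data, Σr·r = 70, Σr = 6, Σ1 = 4.
And Σr·q = -75, Σq = 0.
AᵀA·[m, b]ᵀ = Aᵀq becomes [[70, 6]; [6, 4]]·[m, b]ᵀ = [-75, 0]ᵀ.
Eliminating b: 4·(row 1) − 6·(row 2) gives 244·m = 4·(-75) − 6·0 = -300, so m = -75/61.
Then b = (0 − 6·(-75/61))/4 = 225/122.
Residuals: 85/122, -131/122, 47/122, -1/122; SSR = 109/61.

SSR = 1.79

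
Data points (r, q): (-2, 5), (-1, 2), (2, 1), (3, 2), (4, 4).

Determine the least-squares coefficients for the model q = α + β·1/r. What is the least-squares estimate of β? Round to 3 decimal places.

The normal system XᵀX·[α, β]ᵀ = Xᵀq is [[5, -5/12]; [-5/12, 241/144]]·[α, β]ᵀ = [14, -7/3]ᵀ.
Determinant 5·(241/144) − (-5/12)² = 295/36.
α = (14·(241/144) − (-5/12)·(-7/3))/(295/36) = 1617/590; β = (5·(-7/3) − (-5/12)·14)/(295/36) = -42/59.

β = -0.712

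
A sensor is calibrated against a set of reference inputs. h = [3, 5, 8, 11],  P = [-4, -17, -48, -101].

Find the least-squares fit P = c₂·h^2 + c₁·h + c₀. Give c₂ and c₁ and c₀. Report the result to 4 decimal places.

Entries of MᵀM: Σh^2·h^2 = 19443, Σh^2·h = 1995, Σh^2 = 219, Σh·h = 219, Σh = 27, Σ1 = 4.
Right-hand side: Σh^2·P = -15754, Σh·P = -1592, ΣP = -170.
Solving the 3×3 system (Gaussian elimination) gives c₂ = -1603/1524, c₁ = 1369/508, c₀ = -394/127.

c₂ = -1.0518, c₁ = 2.6949, c₀ = -3.1024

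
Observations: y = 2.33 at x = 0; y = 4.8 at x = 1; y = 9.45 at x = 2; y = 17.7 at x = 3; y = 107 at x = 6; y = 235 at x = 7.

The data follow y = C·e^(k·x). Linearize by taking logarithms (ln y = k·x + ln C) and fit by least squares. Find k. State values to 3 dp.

k = 0.644

With ln yᵢ as the transformed response and xᵢ as the regressor:
XᵀX = [[99.0000, 19.0000]; [19.0000, 6]], rhs = [80.9354, 17.6665]ᵀ  (here Σx = 19.0000, Σ(x)² = 99.0000, Σln y = 17.6665, Σx·ln y = 80.9354).
Δ = 99.0000·6 − (19.0000)² = 233.0000; k = (80.9354·6 − 19.0000·17.6665)/233.0000 = 0.64356, ln C = (99.0000·17.6665 − 19.0000·80.9354)/233.0000 = 0.90647.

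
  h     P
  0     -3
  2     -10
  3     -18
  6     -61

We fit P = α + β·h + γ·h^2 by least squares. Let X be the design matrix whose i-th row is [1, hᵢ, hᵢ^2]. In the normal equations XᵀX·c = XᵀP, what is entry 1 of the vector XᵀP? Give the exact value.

Entry 1 ↔ basis 1, so (XᵀP)_{1} = Σᵢ Pᵢ = (1)·(-3) + (1)·(-10) + (1)·(-18) + (1)·(-61) = -92.

-92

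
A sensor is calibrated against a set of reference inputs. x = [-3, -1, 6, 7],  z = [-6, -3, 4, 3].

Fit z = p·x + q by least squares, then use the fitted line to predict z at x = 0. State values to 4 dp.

Sums needed: Σx·x = 95, Σx = 9, Σ1 = 4.
Right-hand side: Σx·z = 66, Σz = -2.
So MᵀM·[p, q]ᵀ = Mᵀz: [[95, 9]; [9, 4]]·[p, q]ᵀ = [66, -2]ᵀ.
Eliminating q: 4·(row 1) − 9·(row 2) gives 299·p = 4·66 − 9·(-2) = 282, so p = 282/299.
Then q = ((-2) − 9·(282/299))/4 = -784/299.
At x = 0: ẑ = (282/299)·(0) + (-784/299)·(1) = -784/299.

ẑ = -2.6221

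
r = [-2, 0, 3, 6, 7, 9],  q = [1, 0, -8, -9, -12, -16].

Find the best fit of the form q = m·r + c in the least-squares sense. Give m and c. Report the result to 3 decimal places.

m = -1.534, c = -1.453

Setting ∂/∂m … = 0 gives: 179·m + 23·c = -308;  23·m + 6·c = -44.
(Σr·r = 179, Σr = 23, Σ1 = 6, Σr·q = -308, Σq = -44.)
Eliminating c: 6·(row 1) − 23·(row 2) gives 545·m = 6·(-308) − 23·(-44) = -836, so m = -836/545.
Then c = ((-44) − 23·(-836/545))/6 = -792/545.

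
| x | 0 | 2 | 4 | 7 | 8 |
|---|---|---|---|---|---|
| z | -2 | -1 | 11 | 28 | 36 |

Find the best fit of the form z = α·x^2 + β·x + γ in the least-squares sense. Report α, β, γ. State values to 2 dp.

α = 0.47, β = 1.16, γ = -2.86

Normal-equation sums: Σx^2·x^2 = 6769, Σx^2·x = 927, Σx^2 = 133, Σx·x = 133, Σx = 21, Σ1 = 5.
Right-hand side: Σx^2·z = 3848, Σx·z = 526, Σz = 72.
Solving the 3×3 system (Gaussian elimination) gives α = 5269/11299, β = 13066/11299, γ = -32327/11299.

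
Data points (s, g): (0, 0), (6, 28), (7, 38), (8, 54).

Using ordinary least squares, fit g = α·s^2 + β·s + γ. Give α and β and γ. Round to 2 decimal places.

α = 1.07, β = -1.88, γ = 0.03

The normal system MᵀM·[α, β, γ]ᵀ = Mᵀg is [[7793, 1071, 149]; [1071, 149, 21]; [149, 21, 4]]·[α, β, γ]ᵀ = [6326, 866, 120]ᵀ.
Solving the 3×3 system (Gaussian elimination) gives α = 755/706, β = -6631/3530, γ = 47/1765.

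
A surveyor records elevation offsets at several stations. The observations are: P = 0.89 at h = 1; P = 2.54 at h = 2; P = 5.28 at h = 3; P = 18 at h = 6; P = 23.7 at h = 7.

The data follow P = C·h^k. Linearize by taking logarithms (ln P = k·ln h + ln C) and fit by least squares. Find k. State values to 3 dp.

k = 1.702

Linearized form: ln P = k·ln h + ln C. From the 5 transformed points,
Σln h = 5.5294, Σ(ln h)² = 8.6844, Σln P = 8.5354, Σln h·ln P = 13.8127.
Equations: 8.6844·k + 5.5294·ln C = 13.8127;  5.5294·k + 5·ln C = 8.5354.
Δ = 8.6844·5 − (5.5294)² = 12.8473; k = (13.8127·5 − 5.5294·8.5354)/12.8473 = 1.70213, ln C = (8.6844·8.5354 − 5.5294·13.8127)/12.8473 = -0.17528.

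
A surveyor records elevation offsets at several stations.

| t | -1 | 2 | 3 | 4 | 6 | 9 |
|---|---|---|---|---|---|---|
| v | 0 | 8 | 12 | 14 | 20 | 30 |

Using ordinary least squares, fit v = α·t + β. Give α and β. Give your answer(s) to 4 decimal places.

AᵀA·[α, β]ᵀ = Aᵀv reads: 147·α + 23·β = 498;  23·α + 6·β = 84.
(Σt·t = 147, Σt = 23, Σ1 = 6, Σt·v = 498, Σv = 84.)
Eliminating β: 6·(row 1) − 23·(row 2) gives 353·α = 6·498 − 23·84 = 1056, so α = 1056/353.
Then β = (84 − 23·(1056/353))/6 = 894/353.

α = 2.9915, β = 2.5326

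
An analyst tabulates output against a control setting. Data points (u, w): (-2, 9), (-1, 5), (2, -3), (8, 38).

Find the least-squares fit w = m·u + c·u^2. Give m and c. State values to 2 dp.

m = -3.03, c = 0.97

Forming AᵀA = [[73, 511]; [511, 4129]] and Aᵀw = [275, 2461]ᵀ gives AᵀA·[m, c]ᵀ = Aᵀw.
Determinant 73·4129 − 511² = 40296.
m = (275·4129 − 511·2461)/40296 = -15262/5037; c = (73·2461 − 511·275)/40296 = 67/69.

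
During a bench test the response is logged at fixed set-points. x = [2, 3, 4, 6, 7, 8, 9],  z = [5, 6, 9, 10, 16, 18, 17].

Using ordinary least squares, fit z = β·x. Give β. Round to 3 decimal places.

From the data, Σx·x = 259.
And Σx·z = 533.
β = 533/259 = 2.05792.

β = 2.058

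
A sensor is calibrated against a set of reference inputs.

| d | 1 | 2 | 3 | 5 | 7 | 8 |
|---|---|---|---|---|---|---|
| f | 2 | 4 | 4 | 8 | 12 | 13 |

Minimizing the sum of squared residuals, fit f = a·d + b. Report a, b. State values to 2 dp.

a = 1.62, b = 0.15

Forming AᵀA = [[152, 26]; [26, 6]] and Aᵀf = [250, 43]ᵀ gives AᵀA·[a, b]ᵀ = Aᵀf.
Eliminating b: 6·(row 1) − 26·(row 2) gives 236·a = 6·250 − 26·43 = 382, so a = 191/118.
Then b = (43 − 26·(191/118))/6 = 9/59.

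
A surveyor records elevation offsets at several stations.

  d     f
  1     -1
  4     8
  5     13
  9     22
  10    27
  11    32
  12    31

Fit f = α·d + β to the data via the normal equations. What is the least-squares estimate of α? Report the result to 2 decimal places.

α = 3.02

Forming XᵀX = [[488, 52]; [52, 7]] and Xᵀf = [1288, 132]ᵀ gives XᵀX·[α, β]ᵀ = Xᵀf.
Eliminating β: 7·(row 1) − 52·(row 2) gives 712·α = 7·1288 − 52·132 = 2152, so α = 269/89.
Then β = (132 − 52·(269/89))/7 = -320/89.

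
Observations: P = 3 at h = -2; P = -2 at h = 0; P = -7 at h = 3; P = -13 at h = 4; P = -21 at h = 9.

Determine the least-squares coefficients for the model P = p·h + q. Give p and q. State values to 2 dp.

p = -2.20, q = -1.83

Entries of MᵀM: Σh·h = 110, Σh = 14, Σ1 = 5.
And Σh·P = -268, ΣP = -40.
det = 110·5 − 14² = 354.
p = ((-268)·5 − 14·(-40))/354 = -130/59; q = (110·(-40) − 14·(-268))/354 = -108/59.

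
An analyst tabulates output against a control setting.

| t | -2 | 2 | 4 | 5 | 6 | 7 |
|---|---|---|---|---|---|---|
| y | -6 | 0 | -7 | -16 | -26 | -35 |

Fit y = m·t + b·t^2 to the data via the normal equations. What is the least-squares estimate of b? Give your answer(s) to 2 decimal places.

b = -0.95

Normal-equation sums: Σt·t = 134, Σt·t^2 = 748, Σt^2·t^2 = 4610.
And Σt·y = -497, Σt^2·y = -3187.
XᵀX·[m, b]ᵀ = Xᵀy becomes [[134, 748]; [748, 4610]]·[m, b]ᵀ = [-497, -3187]ᵀ.
Eliminating b: 4610·(row 1) − 748·(row 2) gives 58236·m = 4610·(-497) − 748·(-3187) = 92706, so m = 15451/9706.
Then b = ((-3187) − 748·(15451/9706))/4610 = -9217/9706.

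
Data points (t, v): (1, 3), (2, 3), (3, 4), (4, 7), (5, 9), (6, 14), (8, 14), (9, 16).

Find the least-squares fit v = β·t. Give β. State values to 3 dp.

From the data, Σt·t = 236.
And Σt·v = 434.
XᵀX·[β]ᵀ = Xᵀv becomes [[236]]·[β]ᵀ = [434]ᵀ.
β = 434/236 = 1.83898.

β = 1.839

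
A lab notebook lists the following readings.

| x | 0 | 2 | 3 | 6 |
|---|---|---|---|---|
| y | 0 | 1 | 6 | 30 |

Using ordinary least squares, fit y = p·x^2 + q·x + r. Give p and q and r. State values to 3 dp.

The normal equations are: 1393·p + 251·q + 49·r = 1138;  251·p + 49·q + 11·r = 200;  49·p + 11·q + 4·r = 37.
(Σx^2·x^2 = 1393, Σx^2·x = 251, Σx^2 = 49, Σx·x = 49, Σx = 11, Σ1 = 4, Σx^2·y = 1138, Σx·y = 200, Σy = 37.)
Inverting the 3×3 Gram matrix, [p, q, r]ᵀ = [21/20, -127/100, -3/25]ᵀ.

p = 1.050, q = -1.270, r = -0.120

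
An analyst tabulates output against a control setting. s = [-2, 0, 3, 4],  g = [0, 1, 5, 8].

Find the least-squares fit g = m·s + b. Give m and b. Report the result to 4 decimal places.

m = 1.2967, b = 1.8791

With design matrix X, XᵀX = [[29, 5]; [5, 4]] and Xᵀg = [47, 14]ᵀ.
Δ = 29·4 − 5² = 91.
m = (47·4 − 5·14)/91 = 118/91; b = (29·14 − 5·47)/91 = 171/91.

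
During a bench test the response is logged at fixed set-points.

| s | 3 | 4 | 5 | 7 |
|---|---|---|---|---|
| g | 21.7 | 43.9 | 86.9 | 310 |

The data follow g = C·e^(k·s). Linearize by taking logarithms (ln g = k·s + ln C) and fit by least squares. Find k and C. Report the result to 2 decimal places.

Let Y = ln g. Fitting Y = k·s + ln C by least squares:
Σs = 19.0000, Σ(s)² = 99.0000, Σln g = 17.0606, Σs·ln g = 86.8394.
Equations: 99.0000·k + 19.0000·ln C = 86.8394;  19.0000·k + 4·ln C = 17.0606.
Slope k = (n·Σs·ln g − Σs·Σln g)/(n·Σ(s)² − (Σs)²) = (4·86.8394 − 19.0000·17.0606)/35.0000 = 0.66306; ln C = (Σln g − k·Σs)/n = 1.11562, so C = exp(1.11562) = 3.05146.

k = 0.66, C = 3.05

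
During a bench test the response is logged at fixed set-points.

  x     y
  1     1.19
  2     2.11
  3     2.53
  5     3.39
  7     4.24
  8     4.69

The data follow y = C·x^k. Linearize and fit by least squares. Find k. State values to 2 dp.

With ln yᵢ as the transformed response and ln xᵢ as the regressor:
Over the data: Σln x = 7.4265, Σ(ln x)² = 12.3883, Σln y = 6.0597, Σln x·ln y = 9.5268.
Normal system: [[12.3883, 7.4265]; [7.4265, 6]]·[k, ln C]ᵀ = [9.5268, 6.0597]ᵀ.
Δ = 12.3883·6 − (7.4265)² = 19.1764; k = (9.5268·6 − 7.4265·6.0597)/19.1764 = 0.63402, ln C = (12.3883·6.0597 − 7.4265·9.5268)/19.1764 = 0.22518.

k = 0.63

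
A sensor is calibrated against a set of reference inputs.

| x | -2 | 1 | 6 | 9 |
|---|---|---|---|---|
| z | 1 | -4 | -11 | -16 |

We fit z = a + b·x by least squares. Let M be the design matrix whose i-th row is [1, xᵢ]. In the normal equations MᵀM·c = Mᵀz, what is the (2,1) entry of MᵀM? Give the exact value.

Row 2 ↔ basis x, column 1 ↔ basis 1, so (MᵀM)_{2,1} = Σᵢ x = (-2)·(1) + (1)·(1) + (6)·(1) + (9)·(1) = 14.

14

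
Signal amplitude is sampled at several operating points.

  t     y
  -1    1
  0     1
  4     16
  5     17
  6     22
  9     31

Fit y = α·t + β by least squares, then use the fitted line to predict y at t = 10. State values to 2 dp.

ŷ = 33.96

Compute the Gram sums: Σt·t = 159, Σt = 23, Σ1 = 6.
Moment sums: Σt·y = 559, Σy = 88.
XᵀX·[α, β]ᵀ = Xᵀy becomes [[159, 23]; [23, 6]]·[α, β]ᵀ = [559, 88]ᵀ.
det = 159·6 − 23² = 425.
α = (559·6 − 23·88)/425 = 266/85; β = (159·88 − 23·559)/425 = 227/85.
At t = 10: ŷ = (266/85)·(10) + (227/85)·(1) = 2887/85.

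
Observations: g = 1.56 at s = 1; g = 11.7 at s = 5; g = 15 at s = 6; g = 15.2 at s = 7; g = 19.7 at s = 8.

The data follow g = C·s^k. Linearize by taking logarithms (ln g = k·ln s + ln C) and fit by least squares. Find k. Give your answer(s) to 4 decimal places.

Linearized form: ln g = k·ln s + ln C. From the 5 transformed points,
XᵀX = [[13.9113, 7.4265]; [7.4265, 5]], rhs = [20.3041, 11.3142]ᵀ  (here Σln s = 7.4265, Σ(ln s)² = 13.9113, Σln g = 11.3142, Σln s·ln g = 20.3041).
Slope k = (n·Σln s·ln g − Σln s·Σln g)/(n·Σ(ln s)² − (Σln s)²) = (5·20.3041 − 7.4265·11.3142)/14.4030 = 1.21467; ln C = (Σln g − k·Σln s)/n = 0.45868.

k = 1.2147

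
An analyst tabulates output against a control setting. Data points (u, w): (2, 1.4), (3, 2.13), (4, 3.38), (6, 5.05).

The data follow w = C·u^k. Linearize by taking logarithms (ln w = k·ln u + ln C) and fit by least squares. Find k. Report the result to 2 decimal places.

Taking logs, ln w = k·ln u + ln C, so regress ln w on ln u.
Sums: Σln u = 4.9698, Σ(ln u)² = 6.8196, Σln w = 3.9299, Σln u·ln w = 5.6538.
Normal system: [[6.8196, 4.9698]; [4.9698, 4]]·[k, ln C]ᵀ = [5.6538, 3.9299]ᵀ.
Δ = 6.8196·4 − (4.9698)² = 2.5794; k = (5.6538·4 − 4.9698·3.9299)/2.5794 = 1.19582, ln C = (6.8196·3.9299 − 4.9698·5.6538)/2.5794 = -0.50329.

k = 1.20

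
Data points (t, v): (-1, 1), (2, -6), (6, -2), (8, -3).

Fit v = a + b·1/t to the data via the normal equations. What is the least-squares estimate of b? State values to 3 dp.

Normal-equation sums: Σ1 = 4, Σ1/t = -5/24, Σ1/t·1/t = 745/576.
Moment sums: Σv = -10, Σ1/t·v = -113/24.
So MᵀM·[a, b]ᵀ = Mᵀv: [[4, -5/24]; [-5/24, 745/576]]·[a, b]ᵀ = [-10, -113/24]ᵀ.
Determinant 4·(745/576) − (-5/24)² = 985/192.
a = ((-10)·(745/576) − (-5/24)·(-113/24))/(985/192) = -1603/591; b = (4·(-113/24) − (-5/24)·(-10))/(985/192) = -4016/985.

b = -4.077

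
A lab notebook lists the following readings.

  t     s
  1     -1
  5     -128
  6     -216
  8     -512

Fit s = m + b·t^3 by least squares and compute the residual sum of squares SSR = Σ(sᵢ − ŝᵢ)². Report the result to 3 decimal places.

Forming MᵀM = [[4, 854]; [854, 324426]] and Mᵀs = [-857, -324801]ᵀ gives MᵀM·[m, b]ᵀ = Mᵀs.
det = 4·324426 − 854² = 568388.
m = ((-857)·324426 − 854·(-324801))/568388 = -163257/142097; b = (4·(-324801) − 854·(-857))/568388 = -283663/284194.
Residuals: 325983/284194, -592443/284194, 105909/142097, 27321/142097; SSR = 1777329/284194.

SSR = 6.254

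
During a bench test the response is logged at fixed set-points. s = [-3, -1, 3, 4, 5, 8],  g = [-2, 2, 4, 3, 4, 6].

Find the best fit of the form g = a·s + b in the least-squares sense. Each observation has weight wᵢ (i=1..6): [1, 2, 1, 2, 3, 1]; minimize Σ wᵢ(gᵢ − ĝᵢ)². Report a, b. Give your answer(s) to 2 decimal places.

Forming XᵀWX = [[191, 29]; [29, 10]] and XᵀWg = [146, 30]ᵀ gives XᵀWX·[a, b]ᵀ = XᵀWg.
Δ = 191·10 − 29² = 1069.
a = (146·10 − 29·30)/1069 = 590/1069; b = (191·30 − 29·146)/1069 = 1496/1069.

a = 0.55, b = 1.40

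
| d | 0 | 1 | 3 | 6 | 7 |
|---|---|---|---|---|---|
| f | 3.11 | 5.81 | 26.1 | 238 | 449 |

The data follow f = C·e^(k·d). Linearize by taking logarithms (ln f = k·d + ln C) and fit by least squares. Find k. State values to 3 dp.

k = 0.721

With ln fᵢ as the transformed response and dᵢ as the regressor:
Σd = 17.0000, Σ(d)² = 95.0000, Σln f = 17.7354, Σd·ln f = 87.1282.
Equations: 95.0000·k + 17.0000·ln C = 87.1282;  17.0000·k + 5·ln C = 17.7354.
Solving (det = 186.0000): k = 0.72117, ln C = 1.09509.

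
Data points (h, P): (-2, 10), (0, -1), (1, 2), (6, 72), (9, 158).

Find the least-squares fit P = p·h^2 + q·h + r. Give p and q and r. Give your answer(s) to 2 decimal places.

p = 1.97, q = -0.20, r = 0.58

The normal system XᵀX·[p, q, r]ᵀ = XᵀP is [[7874, 938, 122]; [938, 122, 14]; [122, 14, 5]]·[p, q, r]ᵀ = [15432, 1836, 241]ᵀ.
Solving the 3×3 system (Gaussian elimination) gives p = 10243/5187, q = -148/741, r = 995/1729.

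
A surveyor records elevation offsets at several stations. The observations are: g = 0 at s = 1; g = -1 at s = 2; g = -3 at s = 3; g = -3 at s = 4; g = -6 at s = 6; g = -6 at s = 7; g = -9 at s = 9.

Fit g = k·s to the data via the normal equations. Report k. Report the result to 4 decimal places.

k = -0.9286

Normal-equation sums: Σs·s = 196.
Right-hand side: Σs·g = -182.
So XᵀX·[k]ᵀ = Xᵀg: [[196]]·[k]ᵀ = [-182]ᵀ.
k = (-182)/196 = -0.928571.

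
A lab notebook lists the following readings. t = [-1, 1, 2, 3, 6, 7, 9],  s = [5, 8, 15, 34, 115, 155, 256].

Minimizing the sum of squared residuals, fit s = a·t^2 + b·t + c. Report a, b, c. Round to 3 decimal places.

Forming MᵀM = [[10357, 1323, 181]; [1323, 181, 27]; [181, 27, 7]] and Mᵀs = [32850, 4214, 588]ᵀ gives MᵀM·[a, b, c]ᵀ = Mᵀs.
Row-reducing yields a = 20453/6688, b = 3053/6688, c = 2645/836.

a = 3.058, b = 0.456, c = 3.164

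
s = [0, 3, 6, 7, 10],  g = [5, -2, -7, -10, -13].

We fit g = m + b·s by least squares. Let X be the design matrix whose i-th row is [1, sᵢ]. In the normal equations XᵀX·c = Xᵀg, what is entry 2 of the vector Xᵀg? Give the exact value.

-248

Entry 2 ↔ basis s, so (Xᵀg)_{2} = Σᵢ (s)·gᵢ = (0)·(5) + (3)·(-2) + (6)·(-7) + (7)·(-10) + (10)·(-13) = -248.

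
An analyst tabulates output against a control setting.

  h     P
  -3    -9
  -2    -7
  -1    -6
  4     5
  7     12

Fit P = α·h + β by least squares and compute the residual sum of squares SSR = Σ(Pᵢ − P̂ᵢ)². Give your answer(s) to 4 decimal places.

Normal-equation sums: Σh·h = 79, Σh = 5, Σ1 = 5.
For AᵀP: Σh·P = 151, ΣP = -5.
So AᵀA·[α, β]ᵀ = AᵀP: [[79, 5]; [5, 5]]·[α, β]ᵀ = [151, -5]ᵀ.
det = 79·5 − 5² = 370.
α = (151·5 − 5·(-5))/370 = 78/37; β = (79·(-5) − 5·151)/370 = -115/37.
Residuals: 16/37, 12/37, -29/37, -12/37, 13/37; SSR = 42/37.

SSR = 1.1351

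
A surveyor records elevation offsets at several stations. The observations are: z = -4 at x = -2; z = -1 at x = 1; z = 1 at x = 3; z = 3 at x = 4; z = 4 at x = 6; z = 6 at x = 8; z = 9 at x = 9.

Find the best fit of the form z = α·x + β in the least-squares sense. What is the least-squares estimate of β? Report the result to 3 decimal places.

Compute the Gram sums: Σx·x = 211, Σx = 29, Σ1 = 7.
For Aᵀz: Σx·z = 175, Σz = 18.
AᵀA·[α, β]ᵀ = Aᵀz becomes [[211, 29]; [29, 7]]·[α, β]ᵀ = [175, 18]ᵀ.
Eliminating β: 7·(row 1) − 29·(row 2) gives 636·α = 7·175 − 29·18 = 703, so α = 703/636.
Then β = (18 − 29·(703/636))/7 = -1277/636.

β = -2.008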